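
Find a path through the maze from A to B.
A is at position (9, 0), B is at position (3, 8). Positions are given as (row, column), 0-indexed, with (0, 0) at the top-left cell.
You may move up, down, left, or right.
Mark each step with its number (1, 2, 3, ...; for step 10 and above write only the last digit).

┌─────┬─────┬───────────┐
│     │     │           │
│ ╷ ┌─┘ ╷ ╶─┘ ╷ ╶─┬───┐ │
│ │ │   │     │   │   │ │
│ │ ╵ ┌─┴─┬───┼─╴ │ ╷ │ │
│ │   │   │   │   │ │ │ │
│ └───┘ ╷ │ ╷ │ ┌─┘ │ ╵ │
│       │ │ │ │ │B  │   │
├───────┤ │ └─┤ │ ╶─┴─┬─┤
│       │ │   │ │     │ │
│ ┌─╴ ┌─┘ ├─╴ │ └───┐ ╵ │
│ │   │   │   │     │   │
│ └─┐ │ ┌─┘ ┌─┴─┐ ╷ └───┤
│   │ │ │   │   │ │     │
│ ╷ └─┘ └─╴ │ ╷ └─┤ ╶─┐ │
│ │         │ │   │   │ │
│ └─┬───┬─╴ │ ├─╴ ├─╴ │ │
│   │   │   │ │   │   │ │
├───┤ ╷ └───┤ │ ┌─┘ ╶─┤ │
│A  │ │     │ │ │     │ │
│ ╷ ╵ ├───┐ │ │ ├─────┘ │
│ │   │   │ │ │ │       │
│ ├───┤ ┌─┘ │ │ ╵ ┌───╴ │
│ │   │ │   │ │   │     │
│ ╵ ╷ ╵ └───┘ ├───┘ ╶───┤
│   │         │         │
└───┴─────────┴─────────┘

Finding the shortest path from (9, 0) to (3, 8):
Path length: 60 steps
Directions: down → down → down → right → up → right → down → right → right → right → right → up → up → up → up → up → up → right → down → right → down → left → down → down → down → right → up → right → right → right → up → up → up → up → left → left → up → left → left → up → up → up → right → up → left → up → right → right → right → right → down → down → down → left → up → up → left → down → down → left

Solution:

┌─────┬─────┬───────────┐
│     │     │  6 7 8 9 0│
│ ╷ ┌─┘ ╷ ╶─┘ ╷ ╶─┬───┐ │
│ │ │   │     │5 4│7 6│1│
│ │ ╵ ┌─┴─┬───┼─╴ │ ╷ │ │
│ │   │   │   │2 3│8│5│2│
│ └───┘ ╷ │ ╷ │ ┌─┘ │ ╵ │
│       │ │ │ │1│B 9│4 3│
├───────┤ │ └─┤ │ ╶─┴─┬─┤
│       │ │   │0│     │ │
│ ┌─╴ ┌─┘ ├─╴ │ └───┐ ╵ │
│ │   │   │   │9 8 7│   │
│ └─┐ │ ┌─┘ ┌─┴─┐ ╷ └───┤
│   │ │ │   │7 8│ │6 5 4│
│ ╷ └─┘ └─╴ │ ╷ └─┤ ╶─┐ │
│ │         │6│9 0│   │3│
│ └─┬───┬─╴ │ ├─╴ ├─╴ │ │
│   │   │   │5│2 1│   │2│
├───┤ ╷ └───┤ │ ┌─┘ ╶─┤ │
│A  │ │     │4│3│     │1│
│ ╷ ╵ ├───┐ │ │ ├─────┘ │
│1│   │   │ │3│4│7 8 9 0│
│ ├───┤ ┌─┘ │ │ ╵ ┌───╴ │
│2│5 6│ │   │2│5 6│     │
│ ╵ ╷ ╵ └───┘ ├───┘ ╶───┤
│3 4│7 8 9 0 1│         │
└───┴─────────┴─────────┘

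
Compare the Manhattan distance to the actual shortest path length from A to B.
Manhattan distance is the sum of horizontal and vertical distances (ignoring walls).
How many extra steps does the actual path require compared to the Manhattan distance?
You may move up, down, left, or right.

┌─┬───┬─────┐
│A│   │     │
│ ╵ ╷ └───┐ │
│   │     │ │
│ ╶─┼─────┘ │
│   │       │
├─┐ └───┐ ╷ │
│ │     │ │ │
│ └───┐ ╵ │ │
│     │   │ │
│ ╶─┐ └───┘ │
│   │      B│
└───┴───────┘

Manhattan distance: |5 - 0| + |5 - 0| = 10
Actual path length: 14
Extra steps: 14 - 10 = 4

Solution:

┌─┬───┬─────┐
│A│   │     │
│ ╵ ╷ └───┐ │
│↓  │     │ │
│ ╶─┼─────┘ │
│↳ ↓│    ↱ ↓│
├─┐ └───┐ ╷ │
│ │↳ → ↓│↑│↓│
│ └───┐ ╵ │ │
│     │↳ ↑│↓│
│ ╶─┐ └───┘ │
│   │      B│
└───┴───────┘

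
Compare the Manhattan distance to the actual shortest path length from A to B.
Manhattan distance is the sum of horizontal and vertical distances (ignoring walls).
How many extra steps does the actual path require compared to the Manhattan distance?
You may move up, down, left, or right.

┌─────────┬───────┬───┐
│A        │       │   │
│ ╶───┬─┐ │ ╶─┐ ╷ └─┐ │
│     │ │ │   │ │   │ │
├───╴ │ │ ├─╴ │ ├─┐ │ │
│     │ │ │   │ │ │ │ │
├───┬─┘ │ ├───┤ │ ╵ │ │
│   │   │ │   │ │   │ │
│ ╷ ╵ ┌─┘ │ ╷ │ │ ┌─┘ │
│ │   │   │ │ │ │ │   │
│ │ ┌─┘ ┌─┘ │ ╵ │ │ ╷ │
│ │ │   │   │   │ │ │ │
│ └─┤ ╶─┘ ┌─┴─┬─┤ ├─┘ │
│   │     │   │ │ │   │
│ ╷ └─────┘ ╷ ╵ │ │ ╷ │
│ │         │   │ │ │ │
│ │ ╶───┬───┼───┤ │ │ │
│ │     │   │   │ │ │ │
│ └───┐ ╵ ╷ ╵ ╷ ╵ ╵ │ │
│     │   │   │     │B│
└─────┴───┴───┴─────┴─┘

Manhattan distance: |9 - 0| + |10 - 0| = 19
Actual path length: 47
Extra steps: 47 - 19 = 28

Solution:

┌─────────┬───────┬───┐
│A → → → ↓│    ↱ ↓│   │
│ ╶───┬─┐ │ ╶─┐ ╷ └─┐ │
│     │ │↓│   │↑│↳ ↓│ │
├───╴ │ │ ├─╴ │ ├─┐ │ │
│     │ │↓│   │↑│ │↓│ │
├───┬─┘ │ ├───┤ │ ╵ │ │
│   │   │↓│↱ ↓│↑│↓ ↲│ │
│ ╷ ╵ ┌─┘ │ ╷ │ │ ┌─┘ │
│ │   │↓ ↲│↑│↓│↑│↓│   │
│ │ ┌─┘ ┌─┘ │ ╵ │ │ ╷ │
│ │ │↓ ↲│↱ ↑│↳ ↑│↓│ │ │
│ └─┤ ╶─┘ ┌─┴─┬─┤ ├─┘ │
│   │↳ → ↑│   │ │↓│↱ ↓│
│ ╷ └─────┘ ╷ ╵ │ │ ╷ │
│ │         │   │↓│↑│↓│
│ │ ╶───┬───┼───┤ │ │ │
│ │     │   │   │↓│↑│↓│
│ └───┐ ╵ ╷ ╵ ╷ ╵ ╵ │ │
│     │   │   │  ↳ ↑│B│
└─────┴───┴───┴─────┴─┘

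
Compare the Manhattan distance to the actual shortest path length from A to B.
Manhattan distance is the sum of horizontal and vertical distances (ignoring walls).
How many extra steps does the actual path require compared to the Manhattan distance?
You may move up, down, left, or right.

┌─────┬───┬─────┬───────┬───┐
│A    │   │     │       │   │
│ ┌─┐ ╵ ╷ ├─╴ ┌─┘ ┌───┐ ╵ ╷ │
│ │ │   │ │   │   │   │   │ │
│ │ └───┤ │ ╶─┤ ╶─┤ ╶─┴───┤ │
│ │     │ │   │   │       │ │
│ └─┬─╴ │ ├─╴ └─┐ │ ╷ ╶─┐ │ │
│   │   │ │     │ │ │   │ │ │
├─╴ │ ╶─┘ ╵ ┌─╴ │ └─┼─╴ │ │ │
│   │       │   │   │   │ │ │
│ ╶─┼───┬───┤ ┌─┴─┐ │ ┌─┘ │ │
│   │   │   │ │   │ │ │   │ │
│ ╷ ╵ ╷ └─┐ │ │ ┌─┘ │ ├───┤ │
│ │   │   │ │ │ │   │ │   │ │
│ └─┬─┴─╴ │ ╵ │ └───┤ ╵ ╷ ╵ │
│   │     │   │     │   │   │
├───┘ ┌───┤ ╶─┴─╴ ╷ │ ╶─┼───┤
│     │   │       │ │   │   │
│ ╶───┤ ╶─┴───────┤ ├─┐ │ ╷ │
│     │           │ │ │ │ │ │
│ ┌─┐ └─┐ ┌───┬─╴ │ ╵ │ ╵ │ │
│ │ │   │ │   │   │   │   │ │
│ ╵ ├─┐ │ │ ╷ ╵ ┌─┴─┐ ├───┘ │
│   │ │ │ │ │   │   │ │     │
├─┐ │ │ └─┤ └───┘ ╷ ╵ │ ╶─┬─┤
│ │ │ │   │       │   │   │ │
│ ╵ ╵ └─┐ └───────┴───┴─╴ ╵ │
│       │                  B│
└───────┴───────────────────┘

Manhattan distance: |13 - 0| + |13 - 0| = 26
Actual path length: 38
Extra steps: 38 - 26 = 12

Solution:

┌─────┬───┬─────┬───────┬───┐
│A    │   │     │       │   │
│ ┌─┐ ╵ ╷ ├─╴ ┌─┘ ┌───┐ ╵ ╷ │
│↓│ │   │ │   │   │   │   │ │
│ │ └───┤ │ ╶─┤ ╶─┤ ╶─┴───┤ │
│↓│     │ │   │   │       │ │
│ └─┬─╴ │ ├─╴ └─┐ │ ╷ ╶─┐ │ │
│↳ ↓│   │ │     │ │ │   │ │ │
├─╴ │ ╶─┘ ╵ ┌─╴ │ └─┼─╴ │ │ │
│↓ ↲│       │   │   │   │ │ │
│ ╶─┼───┬───┤ ┌─┴─┐ │ ┌─┘ │ │
│↳ ↓│↱ ↓│   │ │   │ │ │   │ │
│ ╷ ╵ ╷ └─┐ │ │ ┌─┘ │ ├───┤ │
│ │↳ ↑│↳ ↓│ │ │ │   │ │   │ │
│ └─┬─┴─╴ │ ╵ │ └───┤ ╵ ╷ ╵ │
│   │↓ ← ↲│   │     │   │   │
├───┘ ┌───┤ ╶─┴─╴ ╷ │ ╶─┼───┤
│↓ ← ↲│   │       │ │   │   │
│ ╶───┤ ╶─┴───────┤ ├─┐ │ ╷ │
│↳ → ↓│           │ │ │ │ │ │
│ ┌─┐ └─┐ ┌───┬─╴ │ ╵ │ ╵ │ │
│ │ │↳ ↓│ │   │   │   │   │ │
│ ╵ ├─┐ │ │ ╷ ╵ ┌─┴─┐ ├───┘ │
│   │ │↓│ │ │   │   │ │     │
├─┐ │ │ └─┤ └───┘ ╷ ╵ │ ╶─┬─┤
│ │ │ │↳ ↓│       │   │   │ │
│ ╵ ╵ └─┐ └───────┴───┴─╴ ╵ │
│       │↳ → → → → → → → → B│
└───────┴───────────────────┘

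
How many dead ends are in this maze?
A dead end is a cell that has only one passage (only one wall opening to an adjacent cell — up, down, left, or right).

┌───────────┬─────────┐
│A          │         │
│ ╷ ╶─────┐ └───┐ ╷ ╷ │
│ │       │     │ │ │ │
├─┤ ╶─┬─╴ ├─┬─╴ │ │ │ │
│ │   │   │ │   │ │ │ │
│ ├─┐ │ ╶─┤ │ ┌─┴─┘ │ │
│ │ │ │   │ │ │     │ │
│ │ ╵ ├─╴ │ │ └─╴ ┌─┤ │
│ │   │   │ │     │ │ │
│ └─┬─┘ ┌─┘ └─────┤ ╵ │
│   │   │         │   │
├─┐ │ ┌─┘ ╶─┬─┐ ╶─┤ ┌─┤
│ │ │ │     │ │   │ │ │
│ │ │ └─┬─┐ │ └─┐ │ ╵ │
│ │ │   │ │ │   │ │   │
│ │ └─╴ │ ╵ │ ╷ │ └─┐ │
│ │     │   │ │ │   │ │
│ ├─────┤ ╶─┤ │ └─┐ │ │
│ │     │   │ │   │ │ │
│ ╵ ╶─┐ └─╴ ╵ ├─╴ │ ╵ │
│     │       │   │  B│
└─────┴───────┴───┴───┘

Checking each cell for number of passages:

Dead ends found at positions:
  (0, 6)
  (1, 0)
  (2, 0)
  (2, 5)
  (2, 8)
  (3, 1)
  (3, 7)
  (4, 9)
  (5, 8)
  (6, 0)
  (6, 3)
  (6, 6)
  (6, 10)
  (7, 4)
  (10, 2)
  (10, 7)
Total dead ends: 16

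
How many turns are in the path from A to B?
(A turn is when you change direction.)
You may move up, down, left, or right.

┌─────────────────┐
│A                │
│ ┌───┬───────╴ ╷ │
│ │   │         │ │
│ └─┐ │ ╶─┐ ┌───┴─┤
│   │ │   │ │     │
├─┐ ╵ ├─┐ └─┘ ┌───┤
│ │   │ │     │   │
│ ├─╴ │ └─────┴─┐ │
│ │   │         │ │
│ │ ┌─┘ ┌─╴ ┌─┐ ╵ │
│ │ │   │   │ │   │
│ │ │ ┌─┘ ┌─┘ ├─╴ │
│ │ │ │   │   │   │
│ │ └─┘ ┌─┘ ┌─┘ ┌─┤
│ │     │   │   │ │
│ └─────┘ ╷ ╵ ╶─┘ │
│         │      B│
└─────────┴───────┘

Directions: down, down, right, down, right, down, left, down, down, down, right, right, up, right, up, right, up, right, right, down, right, down, left, down, left, down, right, right
Number of turns: 21

Solution:

┌─────────────────┐
│A                │
│ ┌───┬───────╴ ╷ │
│↓│   │         │ │
│ └─┐ │ ╶─┐ ┌───┴─┤
│↳ ↓│ │   │ │     │
├─┐ ╵ ├─┐ └─┘ ┌───┤
│ │↳ ↓│ │     │   │
│ ├─╴ │ └─────┴─┐ │
│ │↓ ↲│    ↱ → ↓│ │
│ │ ┌─┘ ┌─╴ ┌─┐ ╵ │
│ │↓│   │↱ ↑│ │↳ ↓│
│ │ │ ┌─┘ ┌─┘ ├─╴ │
│ │↓│ │↱ ↑│   │↓ ↲│
│ │ └─┘ ┌─┘ ┌─┘ ┌─┤
│ │↳ → ↑│   │↓ ↲│ │
│ └─────┘ ╷ ╵ ╶─┘ │
│         │  ↳ → B│
└─────────┴───────┘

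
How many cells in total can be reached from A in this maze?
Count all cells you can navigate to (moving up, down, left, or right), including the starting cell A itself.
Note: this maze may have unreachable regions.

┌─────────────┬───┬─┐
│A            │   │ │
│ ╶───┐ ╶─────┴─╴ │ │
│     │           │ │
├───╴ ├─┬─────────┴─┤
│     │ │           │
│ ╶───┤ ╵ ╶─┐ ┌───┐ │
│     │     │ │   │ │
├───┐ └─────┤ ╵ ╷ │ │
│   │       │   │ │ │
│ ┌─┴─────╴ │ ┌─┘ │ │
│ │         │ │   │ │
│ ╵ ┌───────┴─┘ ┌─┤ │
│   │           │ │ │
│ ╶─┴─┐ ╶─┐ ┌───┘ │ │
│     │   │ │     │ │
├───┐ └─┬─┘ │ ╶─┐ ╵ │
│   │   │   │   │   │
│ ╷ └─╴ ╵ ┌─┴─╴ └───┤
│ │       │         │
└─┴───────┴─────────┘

Using BFS/flood-fill to find all reachable cells from A:
Maze size: 10 × 10 = 100 total cells
2 cell(s) are walled off and cannot be reached from A.
Reachable cells: 98

Reachable region (· marks reachable cells):

┌─────────────┬───┬─┐
│A · · · · · ·│· ·│ │
│ ╶───┐ ╶─────┴─╴ │ │
│· · ·│· · · · · ·│ │
├───╴ ├─┬─────────┴─┤
│· · ·│·│· · · · · ·│
│ ╶───┤ ╵ ╶─┐ ┌───┐ │
│· · ·│· · ·│·│· ·│·│
├───┐ └─────┤ ╵ ╷ │ │
│· ·│· · · ·│· ·│·│·│
│ ┌─┴─────╴ │ ┌─┘ │ │
│·│· · · · ·│·│· ·│·│
│ ╵ ┌───────┴─┘ ┌─┤ │
│· ·│· · · · · ·│·│·│
│ ╶─┴─┐ ╶─┐ ┌───┘ │ │
│· · ·│· ·│·│· · ·│·│
├───┐ └─┬─┘ │ ╶─┐ ╵ │
│· ·│· ·│· ·│· ·│· ·│
│ ╷ └─╴ ╵ ┌─┴─╴ └───┤
│·│· · · ·│· · · · ·│
└─┴───────┴─────────┘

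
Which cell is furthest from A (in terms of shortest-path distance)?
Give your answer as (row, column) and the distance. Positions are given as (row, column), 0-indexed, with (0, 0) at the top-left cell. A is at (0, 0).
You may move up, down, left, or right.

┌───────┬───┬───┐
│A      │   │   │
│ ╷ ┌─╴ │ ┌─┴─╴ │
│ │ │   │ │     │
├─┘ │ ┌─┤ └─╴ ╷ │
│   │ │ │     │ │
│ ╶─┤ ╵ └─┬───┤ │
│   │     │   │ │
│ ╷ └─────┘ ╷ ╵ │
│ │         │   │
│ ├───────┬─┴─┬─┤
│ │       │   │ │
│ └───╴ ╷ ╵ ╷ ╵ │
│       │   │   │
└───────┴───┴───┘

Computing BFS distances from A to all cells:
Furthest cell: (0, 5)
Distance: 25 steps

Path from A to the furthest cell:

┌───────┬───┬───┐
│A ↓    │↱ B│   │
│ ╷ ┌─╴ │ ┌─┴─╴ │
│ │↓│   │↑│  ↓ ↰│
├─┘ │ ┌─┤ └─╴ ╷ │
│↓ ↲│ │ │↑ ← ↲│↑│
│ ╶─┤ ╵ └─┬───┤ │
│↳ ↓│     │↱ ↓│↑│
│ ╷ └─────┘ ╷ ╵ │
│ │↳ → → → ↑│↳ ↑│
│ ├───────┬─┴─┬─┤
│ │       │   │ │
│ └───╴ ╷ ╵ ╷ ╵ │
│       │   │   │
└───────┴───┴───┘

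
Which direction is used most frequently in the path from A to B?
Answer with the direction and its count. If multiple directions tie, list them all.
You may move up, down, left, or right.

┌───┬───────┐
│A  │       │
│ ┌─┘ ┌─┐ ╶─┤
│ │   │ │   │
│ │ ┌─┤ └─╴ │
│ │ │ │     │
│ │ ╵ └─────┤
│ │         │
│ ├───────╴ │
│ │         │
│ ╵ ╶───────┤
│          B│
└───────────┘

Directions: down, down, down, down, down, right, right, right, right, right
Counts: {'down': 5, 'right': 5}
Most common: down and right (tied at 5 times each)

Solution:

┌───┬───────┐
│A  │       │
│ ┌─┘ ┌─┐ ╶─┤
│↓│   │ │   │
│ │ ┌─┤ └─╴ │
│↓│ │ │     │
│ │ ╵ └─────┤
│↓│         │
│ ├───────╴ │
│↓│         │
│ ╵ ╶───────┤
│↳ → → → → B│
└───────────┘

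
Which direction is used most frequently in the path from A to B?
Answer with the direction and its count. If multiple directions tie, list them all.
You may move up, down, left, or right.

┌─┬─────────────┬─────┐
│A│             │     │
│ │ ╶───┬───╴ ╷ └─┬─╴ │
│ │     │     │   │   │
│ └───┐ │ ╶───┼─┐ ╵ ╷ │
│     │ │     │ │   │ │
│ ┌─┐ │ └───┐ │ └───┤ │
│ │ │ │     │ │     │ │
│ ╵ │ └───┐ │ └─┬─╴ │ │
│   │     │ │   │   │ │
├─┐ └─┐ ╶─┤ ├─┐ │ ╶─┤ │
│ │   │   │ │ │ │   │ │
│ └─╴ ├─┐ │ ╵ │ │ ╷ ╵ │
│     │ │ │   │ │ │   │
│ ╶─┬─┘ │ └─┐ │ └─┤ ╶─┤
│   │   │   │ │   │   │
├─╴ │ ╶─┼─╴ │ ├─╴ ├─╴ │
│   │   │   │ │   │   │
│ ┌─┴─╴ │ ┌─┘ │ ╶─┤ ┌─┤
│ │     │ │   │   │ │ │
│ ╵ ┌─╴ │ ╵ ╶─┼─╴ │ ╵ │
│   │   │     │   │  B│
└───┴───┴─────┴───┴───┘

Directions: down, down, right, right, down, down, right, down, right, down, down, right, down, left, down, down, right, up, right, up, up, up, left, up, up, up, left, left, up, up, left, left, up, right, right, right, right, right, right, down, right, down, right, up, right, down, down, down, down, down, left, down, right, down, left, down, down, right
Counts: {'down': 21, 'right': 18, 'left': 8, 'up': 11}
Most common: down (21 times)

Solution:

┌─┬─────────────┬─────┐
│A│↱ → → → → → ↓│     │
│ │ ╶───┬───╴ ╷ └─┬─╴ │
│↓│↑ ← ↰│     │↳ ↓│↱ ↓│
│ └───┐ │ ╶───┼─┐ ╵ ╷ │
│↳ → ↓│↑│     │ │↳ ↑│↓│
│ ┌─┐ │ └───┐ │ └───┤ │
│ │ │↓│↑ ← ↰│ │     │↓│
│ ╵ │ └───┐ │ └─┬─╴ │ │
│   │↳ ↓  │↑│   │   │↓│
├─┐ └─┐ ╶─┤ ├─┐ │ ╶─┤ │
│ │   │↳ ↓│↑│ │ │   │↓│
│ └─╴ ├─┐ │ ╵ │ │ ╷ ╵ │
│     │ │↓│↑ ↰│ │ │↓ ↲│
│ ╶─┬─┘ │ └─┐ │ └─┤ ╶─┤
│   │   │↳ ↓│↑│   │↳ ↓│
├─╴ │ ╶─┼─╴ │ ├─╴ ├─╴ │
│   │   │↓ ↲│↑│   │↓ ↲│
│ ┌─┴─╴ │ ┌─┘ │ ╶─┤ ┌─┤
│ │     │↓│↱ ↑│   │↓│ │
│ ╵ ┌─╴ │ ╵ ╶─┼─╴ │ ╵ │
│   │   │↳ ↑  │   │↳ B│
└───┴───┴─────┴───┴───┘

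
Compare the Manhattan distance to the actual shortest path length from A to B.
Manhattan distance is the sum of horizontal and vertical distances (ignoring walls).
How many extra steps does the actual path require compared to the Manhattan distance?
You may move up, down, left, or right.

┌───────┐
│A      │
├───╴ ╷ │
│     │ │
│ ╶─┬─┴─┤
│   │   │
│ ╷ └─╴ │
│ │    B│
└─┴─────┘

Manhattan distance: |3 - 0| + |3 - 0| = 6
Actual path length: 10
Extra steps: 10 - 6 = 4

Solution:

┌───────┐
│A → ↓  │
├───╴ ╷ │
│↓ ← ↲│ │
│ ╶─┬─┴─┤
│↳ ↓│   │
│ ╷ └─╴ │
│ │↳ → B│
└─┴─────┘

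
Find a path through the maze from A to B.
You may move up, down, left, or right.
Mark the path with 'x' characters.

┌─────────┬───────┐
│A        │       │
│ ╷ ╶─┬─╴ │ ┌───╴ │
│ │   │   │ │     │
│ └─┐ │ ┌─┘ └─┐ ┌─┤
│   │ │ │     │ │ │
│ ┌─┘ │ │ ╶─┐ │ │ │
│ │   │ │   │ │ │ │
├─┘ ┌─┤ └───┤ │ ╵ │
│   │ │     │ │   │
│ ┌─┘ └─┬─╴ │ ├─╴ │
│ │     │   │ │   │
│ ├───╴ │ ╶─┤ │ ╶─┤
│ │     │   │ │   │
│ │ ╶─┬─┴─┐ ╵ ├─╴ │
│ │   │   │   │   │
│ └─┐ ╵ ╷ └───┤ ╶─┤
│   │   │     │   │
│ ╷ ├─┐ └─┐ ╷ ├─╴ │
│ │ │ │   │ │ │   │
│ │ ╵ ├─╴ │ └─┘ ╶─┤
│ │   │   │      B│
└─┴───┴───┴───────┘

Finding the shortest path through the maze:
Path length: 46 steps
Directions: right → right → right → right → down → left → down → down → down → right → right → down → left → down → right → down → right → up → up → up → up → up → left → up → up → right → right → right → down → left → down → down → down → right → down → left → down → right → down → left → down → right → down → left → down → right

Solution:

┌─────────┬───────┐
│A x x x x│x x x x│
│ ╷ ╶─┬─╴ │ ┌───╴ │
│ │   │x x│x│  x x│
│ └─┐ │ ┌─┘ └─┐ ┌─┤
│   │ │x│  x x│x│ │
│ ┌─┘ │ │ ╶─┐ │ │ │
│ │   │x│   │x│x│ │
├─┘ ┌─┤ └───┤ │ ╵ │
│   │ │x x x│x│x x│
│ ┌─┘ └─┬─╴ │ ├─╴ │
│ │     │x x│x│x x│
│ ├───╴ │ ╶─┤ │ ╶─┤
│ │     │x x│x│x x│
│ │ ╶─┬─┴─┐ ╵ ├─╴ │
│ │   │   │x x│x x│
│ └─┐ ╵ ╷ └───┤ ╶─┤
│   │   │     │x x│
│ ╷ ├─┐ └─┐ ╷ ├─╴ │
│ │ │ │   │ │ │x x│
│ │ ╵ ├─╴ │ └─┘ ╶─┤
│ │   │   │    x B│
└─┴───┴───┴───────┘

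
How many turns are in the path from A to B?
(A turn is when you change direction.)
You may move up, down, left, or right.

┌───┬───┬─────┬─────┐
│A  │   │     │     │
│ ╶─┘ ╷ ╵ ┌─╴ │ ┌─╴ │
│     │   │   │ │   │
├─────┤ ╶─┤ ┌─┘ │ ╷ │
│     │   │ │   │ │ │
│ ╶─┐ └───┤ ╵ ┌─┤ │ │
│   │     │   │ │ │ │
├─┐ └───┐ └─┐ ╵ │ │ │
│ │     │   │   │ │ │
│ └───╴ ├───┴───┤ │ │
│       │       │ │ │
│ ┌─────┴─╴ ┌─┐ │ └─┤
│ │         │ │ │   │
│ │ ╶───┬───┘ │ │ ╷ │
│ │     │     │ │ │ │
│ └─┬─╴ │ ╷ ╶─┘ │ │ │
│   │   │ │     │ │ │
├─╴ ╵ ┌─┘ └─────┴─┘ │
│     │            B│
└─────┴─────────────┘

Directions: down, right, right, up, right, down, right, up, right, right, down, left, down, down, right, up, right, up, up, right, right, down, left, down, down, down, down, down, right, down, down, down
Number of turns: 20

Solution:

┌───┬───┬─────┬─────┐
│A  │↱ ↓│↱ → ↓│↱ → ↓│
│ ╶─┘ ╷ ╵ ┌─╴ │ ┌─╴ │
│↳ → ↑│↳ ↑│↓ ↲│↑│↓ ↲│
├─────┤ ╶─┤ ┌─┘ │ ╷ │
│     │   │↓│↱ ↑│↓│ │
│ ╶─┐ └───┤ ╵ ┌─┤ │ │
│   │     │↳ ↑│ │↓│ │
├─┐ └───┐ └─┐ ╵ │ │ │
│ │     │   │   │↓│ │
│ └───╴ ├───┴───┤ │ │
│       │       │↓│ │
│ ┌─────┴─╴ ┌─┐ │ └─┤
│ │         │ │ │↳ ↓│
│ │ ╶───┬───┘ │ │ ╷ │
│ │     │     │ │ │↓│
│ └─┬─╴ │ ╷ ╶─┘ │ │ │
│   │   │ │     │ │↓│
├─╴ ╵ ┌─┘ └─────┴─┘ │
│     │            B│
└─────┴─────────────┘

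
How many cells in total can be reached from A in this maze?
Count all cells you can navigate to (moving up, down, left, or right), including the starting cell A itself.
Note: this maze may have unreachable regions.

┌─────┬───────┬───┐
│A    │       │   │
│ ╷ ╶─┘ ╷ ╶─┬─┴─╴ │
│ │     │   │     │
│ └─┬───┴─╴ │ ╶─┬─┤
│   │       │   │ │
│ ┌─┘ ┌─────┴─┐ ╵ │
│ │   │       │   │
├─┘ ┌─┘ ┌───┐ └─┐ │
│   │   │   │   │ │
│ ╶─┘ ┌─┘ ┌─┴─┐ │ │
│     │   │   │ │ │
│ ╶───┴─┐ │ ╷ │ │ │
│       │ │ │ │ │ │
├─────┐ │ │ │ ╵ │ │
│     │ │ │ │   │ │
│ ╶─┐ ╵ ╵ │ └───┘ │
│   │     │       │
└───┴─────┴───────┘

Using BFS/flood-fill to find all reachable cells from A:
Maze size: 9 × 9 = 81 total cells
All cells are reachable — the maze is fully connected.
Reachable cells: 81

Reachable region (· marks reachable cells):

┌─────┬───────┬───┐
│A · ·│· · · ·│· ·│
│ ╷ ╶─┘ ╷ ╶─┬─┴─╴ │
│·│· · ·│· ·│· · ·│
│ └─┬───┴─╴ │ ╶─┬─┤
│· ·│· · · ·│· ·│·│
│ ┌─┘ ┌─────┴─┐ ╵ │
│·│· ·│· · · ·│· ·│
├─┘ ┌─┘ ┌───┐ └─┐ │
│· ·│· ·│· ·│· ·│·│
│ ╶─┘ ┌─┘ ┌─┴─┐ │ │
│· · ·│· ·│· ·│·│·│
│ ╶───┴─┐ │ ╷ │ │ │
│· · · ·│·│·│·│·│·│
├─────┐ │ │ │ ╵ │ │
│· · ·│·│·│·│· ·│·│
│ ╶─┐ ╵ ╵ │ └───┘ │
│· ·│· · ·│· · · ·│
└───┴─────┴───────┘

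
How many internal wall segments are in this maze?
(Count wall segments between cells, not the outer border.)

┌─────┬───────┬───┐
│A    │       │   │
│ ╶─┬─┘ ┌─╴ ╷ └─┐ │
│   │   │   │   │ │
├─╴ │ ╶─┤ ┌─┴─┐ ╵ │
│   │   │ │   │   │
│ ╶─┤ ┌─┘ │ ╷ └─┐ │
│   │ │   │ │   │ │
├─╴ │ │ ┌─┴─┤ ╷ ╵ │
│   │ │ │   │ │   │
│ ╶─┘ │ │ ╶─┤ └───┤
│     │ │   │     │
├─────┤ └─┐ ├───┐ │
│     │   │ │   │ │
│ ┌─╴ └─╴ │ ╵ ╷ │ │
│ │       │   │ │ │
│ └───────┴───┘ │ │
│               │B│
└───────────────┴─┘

Counting internal wall segments:
Total internal walls: 64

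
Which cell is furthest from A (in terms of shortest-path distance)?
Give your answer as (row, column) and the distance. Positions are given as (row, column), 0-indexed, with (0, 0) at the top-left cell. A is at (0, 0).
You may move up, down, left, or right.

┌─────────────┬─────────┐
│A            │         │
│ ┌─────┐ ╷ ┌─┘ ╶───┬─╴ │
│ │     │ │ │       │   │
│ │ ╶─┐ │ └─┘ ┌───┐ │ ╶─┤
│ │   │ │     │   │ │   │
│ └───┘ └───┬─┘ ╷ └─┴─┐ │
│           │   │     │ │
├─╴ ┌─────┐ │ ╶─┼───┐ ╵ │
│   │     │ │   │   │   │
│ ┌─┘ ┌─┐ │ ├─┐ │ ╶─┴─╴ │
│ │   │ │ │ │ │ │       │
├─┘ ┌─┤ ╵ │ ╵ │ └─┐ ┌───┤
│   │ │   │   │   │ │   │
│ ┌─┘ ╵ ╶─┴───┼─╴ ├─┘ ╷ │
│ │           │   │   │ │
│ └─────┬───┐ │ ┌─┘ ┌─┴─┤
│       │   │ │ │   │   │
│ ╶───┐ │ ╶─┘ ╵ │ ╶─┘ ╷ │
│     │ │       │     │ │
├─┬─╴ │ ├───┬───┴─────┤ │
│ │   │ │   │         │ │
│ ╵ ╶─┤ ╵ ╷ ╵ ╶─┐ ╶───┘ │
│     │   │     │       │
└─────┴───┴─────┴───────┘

Computing BFS distances from A to all cells:
Furthest cell: (7, 11)
Distance: 88 steps

Path from A to the furthest cell:

┌─────────────┬─────────┐
│A → → → ↓    │↱ → → → ↓│
│ ┌─────┐ ╷ ┌─┘ ╶───┬─╴ │
│ │     │↓│ │↱ ↑    │↓ ↲│
│ │ ╶─┐ │ └─┘ ┌───┐ │ ╶─┤
│ │   │ │↳ → ↑│↓ ↰│ │↳ ↓│
│ └───┘ └───┬─┘ ╷ └─┴─┐ │
│           │↓ ↲│↑ ← ↰│↓│
├─╴ ┌─────┐ │ ╶─┼───┐ ╵ │
│   │↓ ← ↰│ │↳ ↓│   │↑ ↲│
│ ┌─┘ ┌─┐ │ ├─┐ │ ╶─┴─╴ │
│ │↓ ↲│ │↑│ │ │↓│       │
├─┘ ┌─┤ ╵ │ ╵ │ └─┐ ┌───┤
│↓ ↲│ │↱ ↑│   │↳ ↓│ │↱ ↓│
│ ┌─┘ ╵ ╶─┴───┼─╴ ├─┘ ╷ │
│↓│    ↑ ← ← ↰│↓ ↲│↱ ↑│B│
│ └─────┬───┐ │ ┌─┘ ┌─┴─┤
│↳ → → ↓│   │↑│↓│↱ ↑│↓ ↰│
│ ╶───┐ │ ╶─┘ ╵ │ ╶─┘ ╷ │
│     │↓│    ↑ ↲│↑ ← ↲│↑│
├─┬─╴ │ ├───┬───┴─────┤ │
│ │   │↓│↱ ↓│↱ → ↓    │↑│
│ ╵ ╶─┤ ╵ ╷ ╵ ╶─┐ ╶───┘ │
│     │↳ ↑│↳ ↑  │↳ → → ↑│
└─────┴───┴─────┴───────┘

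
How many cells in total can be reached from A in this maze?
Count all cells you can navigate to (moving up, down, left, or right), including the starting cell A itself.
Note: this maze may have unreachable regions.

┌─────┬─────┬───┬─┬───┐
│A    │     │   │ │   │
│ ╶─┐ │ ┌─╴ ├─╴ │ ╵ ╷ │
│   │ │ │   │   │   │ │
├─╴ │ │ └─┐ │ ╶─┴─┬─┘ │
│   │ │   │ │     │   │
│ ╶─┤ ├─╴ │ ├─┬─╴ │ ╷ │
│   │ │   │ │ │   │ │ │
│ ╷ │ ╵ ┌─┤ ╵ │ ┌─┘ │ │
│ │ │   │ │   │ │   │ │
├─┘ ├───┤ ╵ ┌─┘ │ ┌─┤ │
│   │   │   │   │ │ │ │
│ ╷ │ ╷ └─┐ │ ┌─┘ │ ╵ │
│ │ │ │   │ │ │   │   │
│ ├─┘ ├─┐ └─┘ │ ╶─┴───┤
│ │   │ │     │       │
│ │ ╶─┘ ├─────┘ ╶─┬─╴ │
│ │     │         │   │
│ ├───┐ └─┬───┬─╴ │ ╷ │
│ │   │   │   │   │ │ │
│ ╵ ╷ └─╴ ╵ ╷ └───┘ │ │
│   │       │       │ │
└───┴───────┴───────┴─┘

Using BFS/flood-fill to find all reachable cells from A:
Maze size: 11 × 11 = 121 total cells
All cells are reachable — the maze is fully connected.
Reachable cells: 121

Reachable region (· marks reachable cells):

┌─────┬─────┬───┬─┬───┐
│A · ·│· · ·│· ·│·│· ·│
│ ╶─┐ │ ┌─╴ ├─╴ │ ╵ ╷ │
│· ·│·│·│· ·│· ·│· ·│·│
├─╴ │ │ └─┐ │ ╶─┴─┬─┘ │
│· ·│·│· ·│·│· · ·│· ·│
│ ╶─┤ ├─╴ │ ├─┬─╴ │ ╷ │
│· ·│·│· ·│·│·│· ·│·│·│
│ ╷ │ ╵ ┌─┤ ╵ │ ┌─┘ │ │
│·│·│· ·│·│· ·│·│· ·│·│
├─┘ ├───┤ ╵ ┌─┘ │ ┌─┤ │
│· ·│· ·│· ·│· ·│·│·│·│
│ ╷ │ ╷ └─┐ │ ┌─┘ │ ╵ │
│·│·│·│· ·│·│·│· ·│· ·│
│ ├─┘ ├─┐ └─┘ │ ╶─┴───┤
│·│· ·│·│· · ·│· · · ·│
│ │ ╶─┘ ├─────┘ ╶─┬─╴ │
│·│· · ·│· · · · ·│· ·│
│ ├───┐ └─┬───┬─╴ │ ╷ │
│·│· ·│· ·│· ·│· ·│·│·│
│ ╵ ╷ └─╴ ╵ ╷ └───┘ │ │
│· ·│· · · ·│· · · ·│·│
└───┴───────┴───────┴─┘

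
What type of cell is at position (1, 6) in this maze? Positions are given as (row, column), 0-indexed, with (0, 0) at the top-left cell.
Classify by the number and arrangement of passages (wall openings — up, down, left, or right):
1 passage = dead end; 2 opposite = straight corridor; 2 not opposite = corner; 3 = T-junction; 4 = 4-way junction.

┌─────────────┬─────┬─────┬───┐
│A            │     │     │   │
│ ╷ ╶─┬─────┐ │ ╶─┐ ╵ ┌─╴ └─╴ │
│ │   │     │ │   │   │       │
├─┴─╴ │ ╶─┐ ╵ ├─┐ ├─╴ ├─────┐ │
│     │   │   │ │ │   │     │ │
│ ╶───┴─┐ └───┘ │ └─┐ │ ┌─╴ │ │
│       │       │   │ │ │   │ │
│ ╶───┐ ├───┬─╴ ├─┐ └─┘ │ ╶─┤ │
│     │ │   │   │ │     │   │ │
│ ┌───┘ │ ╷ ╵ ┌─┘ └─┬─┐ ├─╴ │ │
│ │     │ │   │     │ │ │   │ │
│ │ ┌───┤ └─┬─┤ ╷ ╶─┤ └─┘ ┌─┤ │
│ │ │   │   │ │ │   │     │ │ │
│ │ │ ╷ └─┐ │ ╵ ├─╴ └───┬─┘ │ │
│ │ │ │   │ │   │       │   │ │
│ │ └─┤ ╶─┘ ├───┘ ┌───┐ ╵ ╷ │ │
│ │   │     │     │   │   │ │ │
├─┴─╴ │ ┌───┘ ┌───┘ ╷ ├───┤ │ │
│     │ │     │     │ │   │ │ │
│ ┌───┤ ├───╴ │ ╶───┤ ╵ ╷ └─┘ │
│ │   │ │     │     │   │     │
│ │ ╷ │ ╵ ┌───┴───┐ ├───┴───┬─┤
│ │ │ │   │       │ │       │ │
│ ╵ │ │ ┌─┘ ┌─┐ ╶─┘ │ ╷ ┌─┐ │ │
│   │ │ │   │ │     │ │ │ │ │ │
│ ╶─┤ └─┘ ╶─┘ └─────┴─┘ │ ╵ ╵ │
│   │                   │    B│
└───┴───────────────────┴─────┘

Checking cell at (1, 6):
Number of passages: 2
Cell type: straight corridor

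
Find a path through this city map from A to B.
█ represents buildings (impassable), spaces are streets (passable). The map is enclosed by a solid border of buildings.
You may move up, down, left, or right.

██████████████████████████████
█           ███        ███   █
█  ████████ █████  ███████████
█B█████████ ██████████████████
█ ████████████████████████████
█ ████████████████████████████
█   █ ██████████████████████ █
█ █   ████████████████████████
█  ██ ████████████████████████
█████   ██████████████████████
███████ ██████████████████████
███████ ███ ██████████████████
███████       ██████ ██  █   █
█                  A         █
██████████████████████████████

Finding the shortest path from A to B:
Movement: cardinal only
Path length: 28 steps
Directions: left → left → left → left → left → left → up → left → left → left → left → left → left → up → up → up → left → left → up → up → left → left → up → left → left → up → up → up

Solution:

██████████████████████████████
█           ███        ███   █
█  ████████ █████  ███████████
█B█████████ ██████████████████
█↑████████████████████████████
█↑████████████████████████████
█↑←↰█ ██████████████████████ █
█ █↑←↰████████████████████████
█  ██↑████████████████████████
█████↑←↰██████████████████████
███████↑██████████████████████
███████↑███ ██████████████████
███████↑←←←←←↰██████ ██  █   █
█            ↑←←←←←A         █
██████████████████████████████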